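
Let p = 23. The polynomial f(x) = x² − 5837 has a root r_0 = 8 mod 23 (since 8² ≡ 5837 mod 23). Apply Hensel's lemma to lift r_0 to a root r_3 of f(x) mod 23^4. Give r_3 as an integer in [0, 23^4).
r_3 = 27447 (mod 279841)

Hensel's recurrence: r_{i+1} = r_i − f(r_i)·(f′(r_i))^{-1} mod 23^{i+2}, with f′(x) = 2x. Iterate:
  r_0 = 8 (mod 23)
  r_1 = 468 (mod 529)
  r_2 = 3113 (mod 12167)
  r_3 = 27447 (mod 279841)
Final: r_3 = 27447, and one checks f(r_3) ≡ 0 mod 23^4.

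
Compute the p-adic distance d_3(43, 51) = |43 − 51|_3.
d_3(43, 51) = 1

Step 1 — x − y = 43 − 51 = -8. Step 2 — v_3(-8) = 0 (factor: -8 = −(3^0 · 8); the sign does not affect v_p). Step 3 — |x − y|_3 = 3^{0} = 1.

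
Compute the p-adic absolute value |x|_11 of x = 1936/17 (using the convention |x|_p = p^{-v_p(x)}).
|1936/17|_11 = 1/121

Step 1 — compute v_11(x) by factoring powers of 11 out of the numerator and denominator: v_11(1936/17) = 2. Step 2 — apply |x|_p = p^{-v_p(x)} = 11^{-2} = 1/121.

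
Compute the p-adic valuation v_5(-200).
v_5(-200) = 2

v_5(n) is the largest exponent k such that 5^k divides n. Factor out: -200 = -5^2 · 8. (Sign doesn't affect v_p.) So v_5(-200) = 2.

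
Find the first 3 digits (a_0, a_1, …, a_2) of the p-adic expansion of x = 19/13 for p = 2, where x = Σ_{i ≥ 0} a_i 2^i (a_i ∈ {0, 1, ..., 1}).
(a_0, …, a_2) = (1, 1, 1)

v_2(19/13) = 0 (numerator and denominator both coprime to 2), so x ∈ ℤ_2^×. Compute digits iteratively via a_i = x_i mod 2, x_{i+1} = (x_i − a_i)/2, with x_0 = x:
  x_0 = 19/13;  a_0 = 1;  x_1 = (x_0 − 1)/2 = 3/13
  x_1 = 3/13;  a_1 = 1;  x_2 = (x_1 − 1)/2 = -5/13
  x_2 = -5/13;  a_2 = 1;  x_3 = (x_2 − 1)/2 = -9/13
Digits: (1, 1, 1).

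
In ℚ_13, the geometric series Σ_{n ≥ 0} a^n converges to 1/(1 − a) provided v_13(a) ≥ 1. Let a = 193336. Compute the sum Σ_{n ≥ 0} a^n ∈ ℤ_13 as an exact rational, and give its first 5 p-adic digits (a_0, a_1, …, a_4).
Σ a^n = 1/(1 − a) = -1/193335;  first 5 digits = (1, 0, 0, 10, 6)

v_13(a) = 3 ≥ 1, so the series converges in ℤ_13 to 1/(1 − a) = 1/(1 − 193336) = -1/193335. Expand this rational in ℤ_13: compute digits iteratively via d_i = x_i mod 13, x_{i+1} = (x_i − d_i)/13. The first 5 digits are (1, 0, 0, 10, 6).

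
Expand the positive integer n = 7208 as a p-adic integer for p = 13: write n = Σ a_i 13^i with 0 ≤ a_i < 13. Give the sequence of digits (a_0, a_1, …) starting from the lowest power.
(a_0, a_1, …) = (6, 8, 3, 3)

Repeated division by 13 gives the digits low-to-high: 7208 = 6 + 8·13^1 + 3·13^2 + 3·13^3. Digit sequence: (6, 8, 3, 3).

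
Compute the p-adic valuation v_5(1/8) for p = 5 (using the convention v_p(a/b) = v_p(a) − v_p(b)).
v_5(1/8) = 0

Factor powers of 5 from the numerator and denominator of the reduced fraction: 1 = 5^0 · 1 and 8 = 5^0 · 8. Apply v_p(a/b) = v_p(a) − v_p(b): v_5(1/8) = 0 − 0 = 0.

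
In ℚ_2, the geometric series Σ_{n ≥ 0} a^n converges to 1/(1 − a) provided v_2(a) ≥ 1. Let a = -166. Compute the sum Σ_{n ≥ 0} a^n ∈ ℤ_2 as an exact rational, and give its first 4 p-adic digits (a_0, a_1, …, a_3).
Σ a^n = 1/(1 − a) = 1/167;  first 4 digits = (1, 1, 1, 0)

v_2(a) = 1 ≥ 1, so the series converges in ℤ_2 to 1/(1 − a) = 1/(1 − (-166)) = 1/167. Expand this rational in ℤ_2: compute digits iteratively via d_i = x_i mod 2, x_{i+1} = (x_i − d_i)/2. The first 4 digits are (1, 1, 1, 0).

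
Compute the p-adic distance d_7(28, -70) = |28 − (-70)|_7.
d_7(28, -70) = 1/49

Step 1 — x − y = 28 − (-70) = 98. Step 2 — v_7(98) = 2 (factor: 98 = (7^2 · 2); the sign does not affect v_p). Step 3 — |x − y|_7 = 7^{-2} = 1/49.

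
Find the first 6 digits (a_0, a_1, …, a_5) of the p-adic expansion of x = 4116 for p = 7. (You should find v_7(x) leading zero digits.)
(a_0, …, a_5) = (0, 0, 0, 5, 1, 0)

v_7(4116) = 3, so a_0 = ... = a_2 = 0. Factor out: x = 7^3 · u with u = 12 a unit in ℤ_7. Expand u iteratively via a_{v+i} = u_i mod 7, u_{i+1} = (u_i − a_{v+i})/7:
  u_0 = 12;  a_3 = 5;  u_1 = (u_0 − 5)/7 = 1
  u_1 = 1;  a_4 = 1;  u_2 = (u_1 − 1)/7 = 0
  u_2 = 0;  a_5 = 0;  u_3 = (u_2 − 0)/7 = 0
Digits: (0, 0, 0, 5, 1, 0).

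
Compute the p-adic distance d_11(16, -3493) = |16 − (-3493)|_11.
d_11(16, -3493) = 1/121

Step 1 — x − y = 16 − (-3493) = 3509. Step 2 — v_11(3509) = 2 (factor: 3509 = (11^2 · 29); the sign does not affect v_p). Step 3 — |x − y|_11 = 11^{-2} = 1/121.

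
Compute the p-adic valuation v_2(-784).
v_2(-784) = 4

v_2(n) is the largest exponent k such that 2^k divides n. Factor out: -784 = -2^4 · 49. (Sign doesn't affect v_p.) So v_2(-784) = 4.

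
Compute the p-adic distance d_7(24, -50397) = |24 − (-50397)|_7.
d_7(24, -50397) = 1/16807

Step 1 — x − y = 24 − (-50397) = 50421. Step 2 — v_7(50421) = 5 (factor: 50421 = (7^5 · 3); the sign does not affect v_p). Step 3 — |x − y|_7 = 7^{-5} = 1/16807.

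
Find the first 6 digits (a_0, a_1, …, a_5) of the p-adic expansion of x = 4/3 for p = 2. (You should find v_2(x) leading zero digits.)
(a_0, …, a_5) = (0, 0, 1, 1, 0, 1)

v_2(4/3) = 2, so a_0 = ... = a_1 = 0. Factor out: x = 2^2 · u with u = 1/3 a unit in ℤ_2. Expand u iteratively via a_{v+i} = u_i mod 2, u_{i+1} = (u_i − a_{v+i})/2:
  u_0 = 1/3;  a_2 = 1;  u_1 = (u_0 − 1)/2 = -1/3
  u_1 = -1/3;  a_3 = 1;  u_2 = (u_1 − 1)/2 = -2/3
  u_2 = -2/3;  a_4 = 0;  u_3 = (u_2 − 0)/2 = -1/3
  u_3 = -1/3;  a_5 = 1;  u_4 = (u_3 − 1)/2 = -2/3
Digits: (0, 0, 1, 1, 0, 1).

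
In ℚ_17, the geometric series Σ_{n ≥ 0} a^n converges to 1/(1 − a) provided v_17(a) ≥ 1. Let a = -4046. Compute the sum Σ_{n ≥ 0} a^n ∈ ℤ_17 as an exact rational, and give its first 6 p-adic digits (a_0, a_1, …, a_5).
Σ a^n = 1/(1 − a) = 1/4047;  first 6 digits = (1, 0, 3, 16, 8, 11)

v_17(a) = 2 ≥ 1, so the series converges in ℤ_17 to 1/(1 − a) = 1/(1 − (-4046)) = 1/4047. Expand this rational in ℤ_17: compute digits iteratively via d_i = x_i mod 17, x_{i+1} = (x_i − d_i)/17. The first 6 digits are (1, 0, 3, 16, 8, 11).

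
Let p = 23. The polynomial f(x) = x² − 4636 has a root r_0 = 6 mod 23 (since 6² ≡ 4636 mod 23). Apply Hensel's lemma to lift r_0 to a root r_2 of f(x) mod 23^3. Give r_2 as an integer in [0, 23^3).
r_2 = 3916 (mod 12167)

Hensel's recurrence: r_{i+1} = r_i − f(r_i)·(f′(r_i))^{-1} mod 23^{i+2}, with f′(x) = 2x. Iterate:
  r_0 = 6 (mod 23)
  r_1 = 213 (mod 529)
  r_2 = 3916 (mod 12167)
Final: r_2 = 3916, and one checks f(r_2) ≡ 0 mod 23^3.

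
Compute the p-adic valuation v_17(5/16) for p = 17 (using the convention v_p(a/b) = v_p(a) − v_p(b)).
v_17(5/16) = 0

Factor powers of 17 from the numerator and denominator of the reduced fraction: 5 = 17^0 · 5 and 16 = 17^0 · 16. Apply v_p(a/b) = v_p(a) − v_p(b): v_17(5/16) = 0 − 0 = 0.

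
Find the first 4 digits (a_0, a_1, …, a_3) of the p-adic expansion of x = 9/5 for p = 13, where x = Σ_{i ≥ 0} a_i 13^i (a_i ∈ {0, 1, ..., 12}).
(a_0, …, a_3) = (7, 10, 7, 2)

v_13(9/5) = 0 (numerator and denominator both coprime to 13), so x ∈ ℤ_13^×. Compute digits iteratively via a_i = x_i mod 13, x_{i+1} = (x_i − a_i)/13, with x_0 = x:
  x_0 = 9/5;  a_0 = 7;  x_1 = (x_0 − 7)/13 = -2/5
  x_1 = -2/5;  a_1 = 10;  x_2 = (x_1 − 10)/13 = -4/5
  x_2 = -4/5;  a_2 = 7;  x_3 = (x_2 − 7)/13 = -3/5
  x_3 = -3/5;  a_3 = 2;  x_4 = (x_3 − 2)/13 = -1/5
Digits: (7, 10, 7, 2).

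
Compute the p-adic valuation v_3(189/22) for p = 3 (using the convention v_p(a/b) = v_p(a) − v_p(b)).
v_3(189/22) = 3

Factor powers of 3 from the numerator and denominator of the reduced fraction: 189 = 3^3 · 7 and 22 = 3^0 · 22. Apply v_p(a/b) = v_p(a) − v_p(b): v_3(189/22) = 3 − 0 = 3.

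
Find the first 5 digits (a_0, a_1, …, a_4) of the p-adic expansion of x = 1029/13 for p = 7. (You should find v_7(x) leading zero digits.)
(a_0, …, a_4) = (0, 0, 0, 4, 0)

v_7(1029/13) = 3, so a_0 = ... = a_2 = 0. Factor out: x = 7^3 · u with u = 3/13 a unit in ℤ_7. Expand u iteratively via a_{v+i} = u_i mod 7, u_{i+1} = (u_i − a_{v+i})/7:
  u_0 = 3/13;  a_3 = 4;  u_1 = (u_0 − 4)/7 = -7/13
  u_1 = -7/13;  a_4 = 0;  u_2 = (u_1 − 0)/7 = -1/13
Digits: (0, 0, 0, 4, 0).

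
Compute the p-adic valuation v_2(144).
v_2(144) = 4

v_2(n) is the largest exponent k such that 2^k divides n. Factor out: 144 = 2^4 · 9. (Sign doesn't affect v_p.) So v_2(144) = 4.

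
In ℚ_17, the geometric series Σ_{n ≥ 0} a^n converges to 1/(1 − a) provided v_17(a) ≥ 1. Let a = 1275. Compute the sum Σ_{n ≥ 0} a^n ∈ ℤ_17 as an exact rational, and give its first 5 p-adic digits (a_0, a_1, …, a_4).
Σ a^n = 1/(1 − a) = -1/1274;  first 5 digits = (1, 7, 2, 11, 2)

v_17(a) = 1 ≥ 1, so the series converges in ℤ_17 to 1/(1 − a) = 1/(1 − 1275) = -1/1274. Expand this rational in ℤ_17: compute digits iteratively via d_i = x_i mod 17, x_{i+1} = (x_i − d_i)/17. The first 5 digits are (1, 7, 2, 11, 2).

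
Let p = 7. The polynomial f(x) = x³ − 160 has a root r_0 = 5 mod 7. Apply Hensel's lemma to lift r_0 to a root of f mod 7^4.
r_3 = 453 (mod 2401)

Hensel: r_{i+1} = r_i − f(r_i)/f′(r_i) mod 7^{i+2}, where f′(x) = 3x². Iterate:
  r_0 = 5 (mod 7)
  r_1 = 12 (mod 49)
  r_2 = 110 (mod 343)
  r_3 = 453 (mod 2401)
Final: r = 453 with f(r) ≡ 0 mod 7^4.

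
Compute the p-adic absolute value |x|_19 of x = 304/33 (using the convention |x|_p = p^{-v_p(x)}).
|304/33|_19 = 1/19

Step 1 — compute v_19(x) by factoring powers of 19 out of the numerator and denominator: v_19(304/33) = 1. Step 2 — apply |x|_p = p^{-v_p(x)} = 19^{-1} = 1/19.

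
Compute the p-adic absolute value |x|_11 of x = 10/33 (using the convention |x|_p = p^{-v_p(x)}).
|10/33|_11 = 11

Step 1 — compute v_11(x) by factoring powers of 11 out of the numerator and denominator: v_11(10/33) = -1. Step 2 — apply |x|_p = p^{-v_p(x)} = 11^{1} = 11.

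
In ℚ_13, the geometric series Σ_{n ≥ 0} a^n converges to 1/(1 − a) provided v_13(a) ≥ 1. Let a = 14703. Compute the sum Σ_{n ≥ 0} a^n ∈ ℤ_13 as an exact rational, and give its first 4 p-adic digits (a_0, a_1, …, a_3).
Σ a^n = 1/(1 − a) = -1/14702;  first 4 digits = (1, 0, 9, 6)

v_13(a) = 2 ≥ 1, so the series converges in ℤ_13 to 1/(1 − a) = 1/(1 − 14703) = -1/14702. Expand this rational in ℤ_13: compute digits iteratively via d_i = x_i mod 13, x_{i+1} = (x_i − d_i)/13. The first 4 digits are (1, 0, 9, 6).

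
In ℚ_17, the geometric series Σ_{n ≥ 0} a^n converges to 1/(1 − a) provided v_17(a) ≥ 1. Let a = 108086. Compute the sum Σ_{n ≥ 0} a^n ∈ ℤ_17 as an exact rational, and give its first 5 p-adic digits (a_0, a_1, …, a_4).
Σ a^n = 1/(1 − a) = -1/108085;  first 5 digits = (1, 0, 0, 5, 1)

v_17(a) = 3 ≥ 1, so the series converges in ℤ_17 to 1/(1 − a) = 1/(1 − 108086) = -1/108085. Expand this rational in ℤ_17: compute digits iteratively via d_i = x_i mod 17, x_{i+1} = (x_i − d_i)/17. The first 5 digits are (1, 0, 0, 5, 1).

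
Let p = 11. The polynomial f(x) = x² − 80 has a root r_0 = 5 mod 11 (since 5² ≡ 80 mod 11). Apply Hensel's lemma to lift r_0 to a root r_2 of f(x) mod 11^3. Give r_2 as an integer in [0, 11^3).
r_2 = 1039 (mod 1331)

Hensel's recurrence: r_{i+1} = r_i − f(r_i)·(f′(r_i))^{-1} mod 11^{i+2}, with f′(x) = 2x. Iterate:
  r_0 = 5 (mod 11)
  r_1 = 71 (mod 121)
  r_2 = 1039 (mod 1331)
Final: r_2 = 1039, and one checks f(r_2) ≡ 0 mod 11^3.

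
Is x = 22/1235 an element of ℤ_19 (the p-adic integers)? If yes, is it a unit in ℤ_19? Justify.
x ∉ ℤ_19 (v_19(x) = -1 < 0)

ℤ_19 = {x ∈ ℚ_19 : v_19(x) ≥ 0} and ℤ_19^× = {x ∈ ℤ_19 : v_19(x) = 0}. Here v_19(22/1235) = v_19(num) − v_19(den) = -1; compare against these criteria.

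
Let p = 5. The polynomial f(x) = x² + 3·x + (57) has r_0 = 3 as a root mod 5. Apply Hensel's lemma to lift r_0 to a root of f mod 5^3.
r_2 = 78 (mod 125)

Hensel: r_{i+1} = r_i − f(r_i)·(f′(r_i))^{-1} mod 5^{i+2}, f′(x) = 2x + 3. Iterate:
  r_0 = 3 (mod 5)
  r_1 = 3 (mod 25)
  r_2 = 78 (mod 125)
Final: r = 78 satisfies f(r) ≡ 0 mod 5^3.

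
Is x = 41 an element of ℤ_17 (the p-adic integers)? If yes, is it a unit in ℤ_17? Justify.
x ∈ ℤ_17^× (unit); v_17(x) = 0

ℤ_17 = {x ∈ ℚ_17 : v_17(x) ≥ 0} and ℤ_17^× = {x ∈ ℤ_17 : v_17(x) = 0}. Here v_17(41) = v_17(num) − v_17(den) = 0; compare against these criteria.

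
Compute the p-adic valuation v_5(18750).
v_5(18750) = 5

v_5(n) is the largest exponent k such that 5^k divides n. Factor out: 18750 = 5^5 · 6. (Sign doesn't affect v_p.) So v_5(18750) = 5.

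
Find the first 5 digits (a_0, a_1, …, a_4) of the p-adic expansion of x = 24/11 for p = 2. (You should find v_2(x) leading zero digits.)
(a_0, …, a_4) = (0, 0, 0, 1, 0)

v_2(24/11) = 3, so a_0 = ... = a_2 = 0. Factor out: x = 2^3 · u with u = 3/11 a unit in ℤ_2. Expand u iteratively via a_{v+i} = u_i mod 2, u_{i+1} = (u_i − a_{v+i})/2:
  u_0 = 3/11;  a_3 = 1;  u_1 = (u_0 − 1)/2 = -4/11
  u_1 = -4/11;  a_4 = 0;  u_2 = (u_1 − 0)/2 = -2/11
Digits: (0, 0, 0, 1, 0).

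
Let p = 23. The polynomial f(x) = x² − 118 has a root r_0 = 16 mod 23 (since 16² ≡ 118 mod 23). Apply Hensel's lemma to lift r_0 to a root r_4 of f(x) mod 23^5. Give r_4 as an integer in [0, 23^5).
r_4 = 2005616 (mod 6436343)

Hensel's recurrence: r_{i+1} = r_i − f(r_i)·(f′(r_i))^{-1} mod 23^{i+2}, with f′(x) = 2x. Iterate:
  r_0 = 16 (mod 23)
  r_1 = 177 (mod 529)
  r_2 = 10228 (mod 12167)
  r_3 = 46729 (mod 279841)
  r_4 = 2005616 (mod 6436343)
Final: r_4 = 2005616, and one checks f(r_4) ≡ 0 mod 23^5.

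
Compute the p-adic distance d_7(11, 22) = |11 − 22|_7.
d_7(11, 22) = 1

Step 1 — x − y = 11 − 22 = -11. Step 2 — v_7(-11) = 0 (factor: -11 = −(7^0 · 11); the sign does not affect v_p). Step 3 — |x − y|_7 = 7^{0} = 1.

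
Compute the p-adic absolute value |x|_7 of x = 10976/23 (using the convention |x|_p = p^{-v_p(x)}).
|10976/23|_7 = 1/343

Step 1 — compute v_7(x) by factoring powers of 7 out of the numerator and denominator: v_7(10976/23) = 3. Step 2 — apply |x|_p = p^{-v_p(x)} = 7^{-3} = 1/343.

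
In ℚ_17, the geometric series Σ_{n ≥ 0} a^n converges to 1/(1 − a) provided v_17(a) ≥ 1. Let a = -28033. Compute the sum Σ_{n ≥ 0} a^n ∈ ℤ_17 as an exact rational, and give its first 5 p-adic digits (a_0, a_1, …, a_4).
Σ a^n = 1/(1 − a) = 1/28034;  first 5 digits = (1, 0, 5, 11, 7)

v_17(a) = 2 ≥ 1, so the series converges in ℤ_17 to 1/(1 − a) = 1/(1 − (-28033)) = 1/28034. Expand this rational in ℤ_17: compute digits iteratively via d_i = x_i mod 17, x_{i+1} = (x_i − d_i)/17. The first 5 digits are (1, 0, 5, 11, 7).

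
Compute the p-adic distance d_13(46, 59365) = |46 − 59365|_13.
d_13(46, 59365) = 1/2197

Step 1 — x − y = 46 − 59365 = -59319. Step 2 — v_13(-59319) = 3 (factor: -59319 = −(13^3 · 27); the sign does not affect v_p). Step 3 — |x − y|_13 = 13^{-3} = 1/2197.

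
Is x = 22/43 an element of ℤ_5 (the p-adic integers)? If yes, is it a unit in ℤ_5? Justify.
x ∈ ℤ_5^× (unit); v_5(x) = 0

ℤ_5 = {x ∈ ℚ_5 : v_5(x) ≥ 0} and ℤ_5^× = {x ∈ ℤ_5 : v_5(x) = 0}. Here v_5(22/43) = v_5(num) − v_5(den) = 0; compare against these criteria.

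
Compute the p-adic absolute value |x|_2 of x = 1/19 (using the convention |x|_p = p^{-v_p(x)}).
|1/19|_2 = 1

Step 1 — compute v_2(x) by factoring powers of 2 out of the numerator and denominator: v_2(1/19) = 0. Step 2 — apply |x|_p = p^{-v_p(x)} = 2^{0} = 1.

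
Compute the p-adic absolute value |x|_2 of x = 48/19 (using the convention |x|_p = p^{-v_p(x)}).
|48/19|_2 = 1/16

Step 1 — compute v_2(x) by factoring powers of 2 out of the numerator and denominator: v_2(48/19) = 4. Step 2 — apply |x|_p = p^{-v_p(x)} = 2^{-4} = 1/16.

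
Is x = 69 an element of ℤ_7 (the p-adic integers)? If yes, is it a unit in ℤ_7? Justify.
x ∈ ℤ_7^× (unit); v_7(x) = 0

ℤ_7 = {x ∈ ℚ_7 : v_7(x) ≥ 0} and ℤ_7^× = {x ∈ ℤ_7 : v_7(x) = 0}. Here v_7(69) = v_7(num) − v_7(den) = 0; compare against these criteria.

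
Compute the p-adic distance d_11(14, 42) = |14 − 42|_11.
d_11(14, 42) = 1

Step 1 — x − y = 14 − 42 = -28. Step 2 — v_11(-28) = 0 (factor: -28 = −(11^0 · 28); the sign does not affect v_p). Step 3 — |x − y|_11 = 11^{0} = 1.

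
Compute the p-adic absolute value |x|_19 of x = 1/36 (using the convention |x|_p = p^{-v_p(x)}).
|1/36|_19 = 1

Step 1 — compute v_19(x) by factoring powers of 19 out of the numerator and denominator: v_19(1/36) = 0. Step 2 — apply |x|_p = p^{-v_p(x)} = 19^{0} = 1.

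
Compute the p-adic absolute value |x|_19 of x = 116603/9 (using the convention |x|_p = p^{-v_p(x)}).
|116603/9|_19 = 1/6859

Step 1 — compute v_19(x) by factoring powers of 19 out of the numerator and denominator: v_19(116603/9) = 3. Step 2 — apply |x|_p = p^{-v_p(x)} = 19^{-3} = 1/6859.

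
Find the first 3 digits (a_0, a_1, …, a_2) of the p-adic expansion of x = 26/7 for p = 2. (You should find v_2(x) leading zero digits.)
(a_0, …, a_2) = (0, 1, 1)

v_2(26/7) = 1, so a_0 = ... = a_0 = 0. Factor out: x = 2^1 · u with u = 13/7 a unit in ℤ_2. Expand u iteratively via a_{v+i} = u_i mod 2, u_{i+1} = (u_i − a_{v+i})/2:
  u_0 = 13/7;  a_1 = 1;  u_1 = (u_0 − 1)/2 = 3/7
  u_1 = 3/7;  a_2 = 1;  u_2 = (u_1 − 1)/2 = -2/7
Digits: (0, 1, 1).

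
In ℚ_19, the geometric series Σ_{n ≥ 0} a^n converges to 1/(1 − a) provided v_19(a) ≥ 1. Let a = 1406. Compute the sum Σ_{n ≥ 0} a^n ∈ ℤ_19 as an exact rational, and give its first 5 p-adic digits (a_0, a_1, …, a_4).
Σ a^n = 1/(1 − a) = -1/1405;  first 5 digits = (1, 17, 7, 14, 2)

v_19(a) = 1 ≥ 1, so the series converges in ℤ_19 to 1/(1 − a) = 1/(1 − 1406) = -1/1405. Expand this rational in ℤ_19: compute digits iteratively via d_i = x_i mod 19, x_{i+1} = (x_i − d_i)/19. The first 5 digits are (1, 17, 7, 14, 2).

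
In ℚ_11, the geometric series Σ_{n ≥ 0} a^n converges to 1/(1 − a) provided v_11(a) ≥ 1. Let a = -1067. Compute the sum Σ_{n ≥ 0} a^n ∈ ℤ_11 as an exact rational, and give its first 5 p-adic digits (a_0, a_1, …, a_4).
Σ a^n = 1/(1 − a) = 1/1068;  first 5 digits = (1, 2, 6, 4, 8)

v_11(a) = 1 ≥ 1, so the series converges in ℤ_11 to 1/(1 − a) = 1/(1 − (-1067)) = 1/1068. Expand this rational in ℤ_11: compute digits iteratively via d_i = x_i mod 11, x_{i+1} = (x_i − d_i)/11. The first 5 digits are (1, 2, 6, 4, 8).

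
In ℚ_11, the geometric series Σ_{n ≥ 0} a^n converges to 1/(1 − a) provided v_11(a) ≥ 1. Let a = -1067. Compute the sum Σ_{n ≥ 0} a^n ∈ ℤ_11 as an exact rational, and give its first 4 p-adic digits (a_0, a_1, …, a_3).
Σ a^n = 1/(1 − a) = 1/1068;  first 4 digits = (1, 2, 6, 4)

v_11(a) = 1 ≥ 1, so the series converges in ℤ_11 to 1/(1 − a) = 1/(1 − (-1067)) = 1/1068. Expand this rational in ℤ_11: compute digits iteratively via d_i = x_i mod 11, x_{i+1} = (x_i − d_i)/11. The first 4 digits are (1, 2, 6, 4).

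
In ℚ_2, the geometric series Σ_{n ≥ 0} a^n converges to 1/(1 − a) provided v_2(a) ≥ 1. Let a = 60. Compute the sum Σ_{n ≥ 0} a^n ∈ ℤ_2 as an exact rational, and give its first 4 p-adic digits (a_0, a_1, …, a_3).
Σ a^n = 1/(1 − a) = -1/59;  first 4 digits = (1, 0, 1, 1)

v_2(a) = 2 ≥ 1, so the series converges in ℤ_2 to 1/(1 − a) = 1/(1 − 60) = -1/59. Expand this rational in ℤ_2: compute digits iteratively via d_i = x_i mod 2, x_{i+1} = (x_i − d_i)/2. The first 4 digits are (1, 0, 1, 1).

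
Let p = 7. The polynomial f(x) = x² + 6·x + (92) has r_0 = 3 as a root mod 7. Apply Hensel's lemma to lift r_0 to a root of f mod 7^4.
r_3 = 1949 (mod 2401)

Hensel: r_{i+1} = r_i − f(r_i)·(f′(r_i))^{-1} mod 7^{i+2}, f′(x) = 2x + 6. Iterate:
  r_0 = 3 (mod 7)
  r_1 = 38 (mod 49)
  r_2 = 234 (mod 343)
  r_3 = 1949 (mod 2401)
Final: r = 1949 satisfies f(r) ≡ 0 mod 7^4.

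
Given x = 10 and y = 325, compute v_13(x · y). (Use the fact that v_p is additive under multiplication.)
v_13(3250) = 1

v_p(x) = 0 (factor: 10 = 13^0 · 10); v_p(y) = 1 (factor: 325 = 13^1 · 25). Additivity: v_p(xy) = v_p(x) + v_p(y) = 0 + 1 = 1. (Direct check: xy = 3250 = 13^1 · (250).)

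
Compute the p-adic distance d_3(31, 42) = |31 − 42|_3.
d_3(31, 42) = 1

Step 1 — x − y = 31 − 42 = -11. Step 2 — v_3(-11) = 0 (factor: -11 = −(3^0 · 11); the sign does not affect v_p). Step 3 — |x − y|_3 = 3^{0} = 1.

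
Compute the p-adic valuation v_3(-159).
v_3(-159) = 1

v_3(n) is the largest exponent k such that 3^k divides n. Factor out: -159 = -3^1 · 53. (Sign doesn't affect v_p.) So v_3(-159) = 1.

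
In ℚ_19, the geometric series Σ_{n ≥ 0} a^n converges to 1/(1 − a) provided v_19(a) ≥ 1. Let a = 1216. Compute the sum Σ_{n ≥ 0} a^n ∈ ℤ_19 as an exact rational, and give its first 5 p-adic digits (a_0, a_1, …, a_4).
Σ a^n = 1/(1 − a) = -1/1215;  first 5 digits = (1, 7, 14, 7, 2)

v_19(a) = 1 ≥ 1, so the series converges in ℤ_19 to 1/(1 − a) = 1/(1 − 1216) = -1/1215. Expand this rational in ℤ_19: compute digits iteratively via d_i = x_i mod 19, x_{i+1} = (x_i − d_i)/19. The first 5 digits are (1, 7, 14, 7, 2).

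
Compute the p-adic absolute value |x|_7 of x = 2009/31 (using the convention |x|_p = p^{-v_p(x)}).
|2009/31|_7 = 1/49

Step 1 — compute v_7(x) by factoring powers of 7 out of the numerator and denominator: v_7(2009/31) = 2. Step 2 — apply |x|_p = p^{-v_p(x)} = 7^{-2} = 1/49.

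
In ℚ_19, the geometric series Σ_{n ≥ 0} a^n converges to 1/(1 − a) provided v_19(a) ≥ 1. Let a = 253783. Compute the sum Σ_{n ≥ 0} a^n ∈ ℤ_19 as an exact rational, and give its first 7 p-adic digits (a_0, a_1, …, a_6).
Σ a^n = 1/(1 − a) = -1/253782;  first 7 digits = (1, 0, 0, 18, 1, 0, 1)

v_19(a) = 3 ≥ 1, so the series converges in ℤ_19 to 1/(1 − a) = 1/(1 − 253783) = -1/253782. Expand this rational in ℤ_19: compute digits iteratively via d_i = x_i mod 19, x_{i+1} = (x_i − d_i)/19. The first 7 digits are (1, 0, 0, 18, 1, 0, 1).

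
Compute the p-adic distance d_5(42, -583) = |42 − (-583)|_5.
d_5(42, -583) = 1/625

Step 1 — x − y = 42 − (-583) = 625. Step 2 — v_5(625) = 4 (factor: 625 = (5^4 · 1); the sign does not affect v_p). Step 3 — |x − y|_5 = 5^{-4} = 1/625.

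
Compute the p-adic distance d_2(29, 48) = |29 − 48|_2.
d_2(29, 48) = 1

Step 1 — x − y = 29 − 48 = -19. Step 2 — v_2(-19) = 0 (factor: -19 = −(2^0 · 19); the sign does not affect v_p). Step 3 — |x − y|_2 = 2^{0} = 1.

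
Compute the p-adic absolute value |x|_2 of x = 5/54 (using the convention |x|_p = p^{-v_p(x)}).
|5/54|_2 = 2

Step 1 — compute v_2(x) by factoring powers of 2 out of the numerator and denominator: v_2(5/54) = -1. Step 2 — apply |x|_p = p^{-v_p(x)} = 2^{1} = 2.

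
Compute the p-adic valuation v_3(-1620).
v_3(-1620) = 4

v_3(n) is the largest exponent k such that 3^k divides n. Factor out: -1620 = -3^4 · 20. (Sign doesn't affect v_p.) So v_3(-1620) = 4.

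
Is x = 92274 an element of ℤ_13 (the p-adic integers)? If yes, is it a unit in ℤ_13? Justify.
x ∈ ℤ_13 but not a unit; v_13(x) = 3 > 0

ℤ_13 = {x ∈ ℚ_13 : v_13(x) ≥ 0} and ℤ_13^× = {x ∈ ℤ_13 : v_13(x) = 0}. Here v_13(92274) = v_13(num) − v_13(den) = 3; compare against these criteria.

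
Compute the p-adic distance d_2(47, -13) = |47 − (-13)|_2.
d_2(47, -13) = 1/4

Step 1 — x − y = 47 − (-13) = 60. Step 2 — v_2(60) = 2 (factor: 60 = (2^2 · 15); the sign does not affect v_p). Step 3 — |x − y|_2 = 2^{-2} = 1/4.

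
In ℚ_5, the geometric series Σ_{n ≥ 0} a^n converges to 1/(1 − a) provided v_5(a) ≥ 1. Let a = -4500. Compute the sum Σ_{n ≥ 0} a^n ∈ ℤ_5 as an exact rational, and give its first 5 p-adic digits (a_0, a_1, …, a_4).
Σ a^n = 1/(1 − a) = 1/4501;  first 5 digits = (1, 0, 0, 4, 2)

v_5(a) = 3 ≥ 1, so the series converges in ℤ_5 to 1/(1 − a) = 1/(1 − (-4500)) = 1/4501. Expand this rational in ℤ_5: compute digits iteratively via d_i = x_i mod 5, x_{i+1} = (x_i − d_i)/5. The first 5 digits are (1, 0, 0, 4, 2).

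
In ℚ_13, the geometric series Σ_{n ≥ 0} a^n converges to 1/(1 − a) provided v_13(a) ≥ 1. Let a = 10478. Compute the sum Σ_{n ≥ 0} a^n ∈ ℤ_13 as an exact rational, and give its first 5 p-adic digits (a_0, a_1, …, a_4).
Σ a^n = 1/(1 − a) = -1/10477;  first 5 digits = (1, 0, 10, 4, 9)

v_13(a) = 2 ≥ 1, so the series converges in ℤ_13 to 1/(1 − a) = 1/(1 − 10478) = -1/10477. Expand this rational in ℤ_13: compute digits iteratively via d_i = x_i mod 13, x_{i+1} = (x_i − d_i)/13. The first 5 digits are (1, 0, 10, 4, 9).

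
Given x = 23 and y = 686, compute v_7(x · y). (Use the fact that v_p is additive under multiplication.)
v_7(15778) = 3

v_p(x) = 0 (factor: 23 = 7^0 · 23); v_p(y) = 3 (factor: 686 = 7^3 · 2). Additivity: v_p(xy) = v_p(x) + v_p(y) = 0 + 3 = 3. (Direct check: xy = 15778 = 7^3 · (46).)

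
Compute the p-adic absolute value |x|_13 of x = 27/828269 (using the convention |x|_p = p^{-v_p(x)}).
|27/828269|_13 = 28561

Step 1 — compute v_13(x) by factoring powers of 13 out of the numerator and denominator: v_13(27/828269) = -4. Step 2 — apply |x|_p = p^{-v_p(x)} = 13^{4} = 28561.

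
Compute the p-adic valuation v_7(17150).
v_7(17150) = 3

v_7(n) is the largest exponent k such that 7^k divides n. Factor out: 17150 = 7^3 · 50. (Sign doesn't affect v_p.) So v_7(17150) = 3.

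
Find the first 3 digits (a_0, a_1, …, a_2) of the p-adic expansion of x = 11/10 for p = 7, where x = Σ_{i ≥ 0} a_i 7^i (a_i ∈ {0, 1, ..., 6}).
(a_0, …, a_2) = (6, 0, 2)

v_7(11/10) = 0 (numerator and denominator both coprime to 7), so x ∈ ℤ_7^×. Compute digits iteratively via a_i = x_i mod 7, x_{i+1} = (x_i − a_i)/7, with x_0 = x:
  x_0 = 11/10;  a_0 = 6;  x_1 = (x_0 − 6)/7 = -7/10
  x_1 = -7/10;  a_1 = 0;  x_2 = (x_1 − 0)/7 = -1/10
  x_2 = -1/10;  a_2 = 2;  x_3 = (x_2 − 2)/7 = -3/10
Digits: (6, 0, 2).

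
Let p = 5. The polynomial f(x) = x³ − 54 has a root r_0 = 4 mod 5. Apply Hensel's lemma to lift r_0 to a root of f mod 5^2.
r_1 = 9 (mod 25)

Hensel: r_{i+1} = r_i − f(r_i)/f′(r_i) mod 5^{i+2}, where f′(x) = 3x². Iterate:
  r_0 = 4 (mod 5)
  r_1 = 9 (mod 25)
Final: r = 9 with f(r) ≡ 0 mod 5^2.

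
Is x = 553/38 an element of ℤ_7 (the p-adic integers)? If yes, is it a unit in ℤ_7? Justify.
x ∈ ℤ_7 but not a unit; v_7(x) = 1 > 0

ℤ_7 = {x ∈ ℚ_7 : v_7(x) ≥ 0} and ℤ_7^× = {x ∈ ℤ_7 : v_7(x) = 0}. Here v_7(553/38) = v_7(num) − v_7(den) = 1; compare against these criteria.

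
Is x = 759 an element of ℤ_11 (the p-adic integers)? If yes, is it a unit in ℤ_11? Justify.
x ∈ ℤ_11 but not a unit; v_11(x) = 1 > 0

ℤ_11 = {x ∈ ℚ_11 : v_11(x) ≥ 0} and ℤ_11^× = {x ∈ ℤ_11 : v_11(x) = 0}. Here v_11(759) = v_11(num) − v_11(den) = 1; compare against these criteria.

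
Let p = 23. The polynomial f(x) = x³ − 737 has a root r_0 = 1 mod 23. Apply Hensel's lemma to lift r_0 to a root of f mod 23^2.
r_1 = 70 (mod 529)

Hensel: r_{i+1} = r_i − f(r_i)/f′(r_i) mod 23^{i+2}, where f′(x) = 3x². Iterate:
  r_0 = 1 (mod 23)
  r_1 = 70 (mod 529)
Final: r = 70 with f(r) ≡ 0 mod 23^2.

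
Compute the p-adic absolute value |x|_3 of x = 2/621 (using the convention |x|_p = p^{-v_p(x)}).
|2/621|_3 = 27

Step 1 — compute v_3(x) by factoring powers of 3 out of the numerator and denominator: v_3(2/621) = -3. Step 2 — apply |x|_p = p^{-v_p(x)} = 3^{3} = 27.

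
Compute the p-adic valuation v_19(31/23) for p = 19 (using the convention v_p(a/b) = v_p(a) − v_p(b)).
v_19(31/23) = 0

Factor powers of 19 from the numerator and denominator of the reduced fraction: 31 = 19^0 · 31 and 23 = 19^0 · 23. Apply v_p(a/b) = v_p(a) − v_p(b): v_19(31/23) = 0 − 0 = 0.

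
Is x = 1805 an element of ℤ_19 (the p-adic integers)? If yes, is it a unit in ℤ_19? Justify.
x ∈ ℤ_19 but not a unit; v_19(x) = 2 > 0

ℤ_19 = {x ∈ ℚ_19 : v_19(x) ≥ 0} and ℤ_19^× = {x ∈ ℤ_19 : v_19(x) = 0}. Here v_19(1805) = v_19(num) − v_19(den) = 2; compare against these criteria.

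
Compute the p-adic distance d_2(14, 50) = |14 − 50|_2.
d_2(14, 50) = 1/4

Step 1 — x − y = 14 − 50 = -36. Step 2 — v_2(-36) = 2 (factor: -36 = −(2^2 · 9); the sign does not affect v_p). Step 3 — |x − y|_2 = 2^{-2} = 1/4.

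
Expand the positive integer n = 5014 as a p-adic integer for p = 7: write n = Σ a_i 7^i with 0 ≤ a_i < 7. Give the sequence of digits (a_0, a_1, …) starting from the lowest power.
(a_0, a_1, …) = (2, 2, 4, 0, 2)

Repeated division by 7 gives the digits low-to-high: 5014 = 2 + 2·7^1 + 4·7^2 + 2·7^4. Digit sequence: (2, 2, 4, 0, 2).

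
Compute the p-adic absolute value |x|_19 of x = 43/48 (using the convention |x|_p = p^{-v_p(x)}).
|43/48|_19 = 1

Step 1 — compute v_19(x) by factoring powers of 19 out of the numerator and denominator: v_19(43/48) = 0. Step 2 — apply |x|_p = p^{-v_p(x)} = 19^{0} = 1.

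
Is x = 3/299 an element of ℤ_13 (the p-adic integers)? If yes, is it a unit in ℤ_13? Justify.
x ∉ ℤ_13 (v_13(x) = -1 < 0)

ℤ_13 = {x ∈ ℚ_13 : v_13(x) ≥ 0} and ℤ_13^× = {x ∈ ℤ_13 : v_13(x) = 0}. Here v_13(3/299) = v_13(num) − v_13(den) = -1; compare against these criteria.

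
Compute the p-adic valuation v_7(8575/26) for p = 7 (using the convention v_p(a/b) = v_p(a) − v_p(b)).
v_7(8575/26) = 3

Factor powers of 7 from the numerator and denominator of the reduced fraction: 8575 = 7^3 · 25 and 26 = 7^0 · 26. Apply v_p(a/b) = v_p(a) − v_p(b): v_7(8575/26) = 3 − 0 = 3.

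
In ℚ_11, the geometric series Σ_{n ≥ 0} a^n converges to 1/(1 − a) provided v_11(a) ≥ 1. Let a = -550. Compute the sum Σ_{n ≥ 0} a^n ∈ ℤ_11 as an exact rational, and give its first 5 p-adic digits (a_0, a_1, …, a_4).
Σ a^n = 1/(1 − a) = 1/551;  first 5 digits = (1, 5, 9, 10, 6)

v_11(a) = 1 ≥ 1, so the series converges in ℤ_11 to 1/(1 − a) = 1/(1 − (-550)) = 1/551. Expand this rational in ℤ_11: compute digits iteratively via d_i = x_i mod 11, x_{i+1} = (x_i − d_i)/11. The first 5 digits are (1, 5, 9, 10, 6).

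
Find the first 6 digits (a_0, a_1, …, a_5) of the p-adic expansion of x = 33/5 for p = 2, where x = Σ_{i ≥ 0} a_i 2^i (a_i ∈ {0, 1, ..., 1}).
(a_0, …, a_5) = (1, 0, 1, 1, 0, 1)

v_2(33/5) = 0 (numerator and denominator both coprime to 2), so x ∈ ℤ_2^×. Compute digits iteratively via a_i = x_i mod 2, x_{i+1} = (x_i − a_i)/2, with x_0 = x:
  x_0 = 33/5;  a_0 = 1;  x_1 = (x_0 − 1)/2 = 14/5
  x_1 = 14/5;  a_1 = 0;  x_2 = (x_1 − 0)/2 = 7/5
  x_2 = 7/5;  a_2 = 1;  x_3 = (x_2 − 1)/2 = 1/5
  x_3 = 1/5;  a_3 = 1;  x_4 = (x_3 − 1)/2 = -2/5
  x_4 = -2/5;  a_4 = 0;  x_5 = (x_4 − 0)/2 = -1/5
  x_5 = -1/5;  a_5 = 1;  x_6 = (x_5 − 1)/2 = -3/5
Digits: (1, 0, 1, 1, 0, 1).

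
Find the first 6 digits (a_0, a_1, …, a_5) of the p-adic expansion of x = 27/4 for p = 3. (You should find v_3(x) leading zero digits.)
(a_0, …, a_5) = (0, 0, 0, 1, 2, 0)

v_3(27/4) = 3, so a_0 = ... = a_2 = 0. Factor out: x = 3^3 · u with u = 1/4 a unit in ℤ_3. Expand u iteratively via a_{v+i} = u_i mod 3, u_{i+1} = (u_i − a_{v+i})/3:
  u_0 = 1/4;  a_3 = 1;  u_1 = (u_0 − 1)/3 = -1/4
  u_1 = -1/4;  a_4 = 2;  u_2 = (u_1 − 2)/3 = -3/4
  u_2 = -3/4;  a_5 = 0;  u_3 = (u_2 − 0)/3 = -1/4
Digits: (0, 0, 0, 1, 2, 0).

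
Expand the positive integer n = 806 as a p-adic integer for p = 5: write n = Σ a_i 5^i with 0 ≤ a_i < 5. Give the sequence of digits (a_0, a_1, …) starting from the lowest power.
(a_0, a_1, …) = (1, 1, 2, 1, 1)

Repeated division by 5 gives the digits low-to-high: 806 = 1 + 1·5^1 + 2·5^2 + 1·5^3 + 1·5^4. Digit sequence: (1, 1, 2, 1, 1).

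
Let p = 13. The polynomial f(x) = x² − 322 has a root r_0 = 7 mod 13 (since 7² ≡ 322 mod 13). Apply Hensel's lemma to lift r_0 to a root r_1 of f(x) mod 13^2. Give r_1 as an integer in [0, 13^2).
r_1 = 111 (mod 169)

Hensel's recurrence: r_{i+1} = r_i − f(r_i)·(f′(r_i))^{-1} mod 13^{i+2}, with f′(x) = 2x. Iterate:
  r_0 = 7 (mod 13)
  r_1 = 111 (mod 169)
Final: r_1 = 111, and one checks f(r_1) ≡ 0 mod 13^2.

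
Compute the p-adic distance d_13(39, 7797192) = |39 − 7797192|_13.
d_13(39, 7797192) = 1/371293

Step 1 — x − y = 39 − 7797192 = -7797153. Step 2 — v_13(-7797153) = 5 (factor: -7797153 = −(13^5 · 21); the sign does not affect v_p). Step 3 — |x − y|_13 = 13^{-5} = 1/371293.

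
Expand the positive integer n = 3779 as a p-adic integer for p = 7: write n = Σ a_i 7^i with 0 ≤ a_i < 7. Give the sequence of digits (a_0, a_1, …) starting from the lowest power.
(a_0, a_1, …) = (6, 0, 0, 4, 1)

Repeated division by 7 gives the digits low-to-high: 3779 = 6 + 4·7^3 + 1·7^4. Digit sequence: (6, 0, 0, 4, 1).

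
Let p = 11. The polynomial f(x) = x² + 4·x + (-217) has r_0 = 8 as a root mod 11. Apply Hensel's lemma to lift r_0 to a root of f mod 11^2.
r_1 = 8 (mod 121)

Hensel: r_{i+1} = r_i − f(r_i)·(f′(r_i))^{-1} mod 11^{i+2}, f′(x) = 2x + 4. Iterate:
  r_0 = 8 (mod 11)
  r_1 = 8 (mod 121)
Final: r = 8 satisfies f(r) ≡ 0 mod 11^2.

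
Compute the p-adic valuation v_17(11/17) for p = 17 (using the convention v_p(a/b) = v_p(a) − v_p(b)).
v_17(11/17) = -1

Factor powers of 17 from the numerator and denominator of the reduced fraction: 11 = 17^0 · 11 and 17 = 17^1 · 1. Apply v_p(a/b) = v_p(a) − v_p(b): v_17(11/17) = 0 − 1 = -1.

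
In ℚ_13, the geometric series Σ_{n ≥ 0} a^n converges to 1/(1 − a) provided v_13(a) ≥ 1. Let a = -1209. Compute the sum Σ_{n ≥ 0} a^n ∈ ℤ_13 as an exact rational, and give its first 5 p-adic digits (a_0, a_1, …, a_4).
Σ a^n = 1/(1 − a) = 1/1210;  first 5 digits = (1, 11, 9, 6, 8)

v_13(a) = 1 ≥ 1, so the series converges in ℤ_13 to 1/(1 − a) = 1/(1 − (-1209)) = 1/1210. Expand this rational in ℤ_13: compute digits iteratively via d_i = x_i mod 13, x_{i+1} = (x_i − d_i)/13. The first 5 digits are (1, 11, 9, 6, 8).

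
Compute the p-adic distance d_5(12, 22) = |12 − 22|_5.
d_5(12, 22) = 1/5

Step 1 — x − y = 12 − 22 = -10. Step 2 — v_5(-10) = 1 (factor: -10 = −(5^1 · 2); the sign does not affect v_p). Step 3 — |x − y|_5 = 5^{-1} = 1/5.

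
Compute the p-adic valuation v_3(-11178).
v_3(-11178) = 5

v_3(n) is the largest exponent k such that 3^k divides n. Factor out: -11178 = -3^5 · 46. (Sign doesn't affect v_p.) So v_3(-11178) = 5.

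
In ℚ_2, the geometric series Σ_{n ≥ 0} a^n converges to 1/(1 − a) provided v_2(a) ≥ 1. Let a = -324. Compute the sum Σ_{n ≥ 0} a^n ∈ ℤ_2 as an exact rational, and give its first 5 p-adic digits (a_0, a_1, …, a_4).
Σ a^n = 1/(1 − a) = 1/325;  first 5 digits = (1, 0, 1, 1, 0)

v_2(a) = 2 ≥ 1, so the series converges in ℤ_2 to 1/(1 − a) = 1/(1 − (-324)) = 1/325. Expand this rational in ℤ_2: compute digits iteratively via d_i = x_i mod 2, x_{i+1} = (x_i − d_i)/2. The first 5 digits are (1, 0, 1, 1, 0).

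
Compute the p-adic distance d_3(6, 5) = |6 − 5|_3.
d_3(6, 5) = 1

Step 1 — x − y = 6 − 5 = 1. Step 2 — v_3(1) = 0 (factor: 1 = (3^0 · 1); the sign does not affect v_p). Step 3 — |x − y|_3 = 3^{0} = 1.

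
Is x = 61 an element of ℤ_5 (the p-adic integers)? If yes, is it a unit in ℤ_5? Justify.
x ∈ ℤ_5^× (unit); v_5(x) = 0

ℤ_5 = {x ∈ ℚ_5 : v_5(x) ≥ 0} and ℤ_5^× = {x ∈ ℤ_5 : v_5(x) = 0}. Here v_5(61) = v_5(num) − v_5(den) = 0; compare against these criteria.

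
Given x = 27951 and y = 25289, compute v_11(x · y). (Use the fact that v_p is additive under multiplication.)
v_11(706852839) = 6

v_p(x) = 3 (factor: 27951 = 11^3 · 21); v_p(y) = 3 (factor: 25289 = 11^3 · 19). Additivity: v_p(xy) = v_p(x) + v_p(y) = 3 + 3 = 6. (Direct check: xy = 706852839 = 11^6 · (399).)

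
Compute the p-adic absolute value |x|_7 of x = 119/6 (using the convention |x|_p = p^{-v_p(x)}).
|119/6|_7 = 1/7

Step 1 — compute v_7(x) by factoring powers of 7 out of the numerator and denominator: v_7(119/6) = 1. Step 2 — apply |x|_p = p^{-v_p(x)} = 7^{-1} = 1/7.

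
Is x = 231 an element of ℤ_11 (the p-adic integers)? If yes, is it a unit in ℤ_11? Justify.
x ∈ ℤ_11 but not a unit; v_11(x) = 1 > 0

ℤ_11 = {x ∈ ℚ_11 : v_11(x) ≥ 0} and ℤ_11^× = {x ∈ ℤ_11 : v_11(x) = 0}. Here v_11(231) = v_11(num) − v_11(den) = 1; compare against these criteria.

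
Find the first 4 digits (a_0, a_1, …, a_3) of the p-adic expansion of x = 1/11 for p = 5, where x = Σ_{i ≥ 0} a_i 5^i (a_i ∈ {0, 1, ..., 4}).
(a_0, …, a_3) = (1, 3, 3, 2)

v_5(1/11) = 0 (numerator and denominator both coprime to 5), so x ∈ ℤ_5^×. Compute digits iteratively via a_i = x_i mod 5, x_{i+1} = (x_i − a_i)/5, with x_0 = x:
  x_0 = 1/11;  a_0 = 1;  x_1 = (x_0 − 1)/5 = -2/11
  x_1 = -2/11;  a_1 = 3;  x_2 = (x_1 − 3)/5 = -7/11
  x_2 = -7/11;  a_2 = 3;  x_3 = (x_2 − 3)/5 = -8/11
  x_3 = -8/11;  a_3 = 2;  x_4 = (x_3 − 2)/5 = -6/11
Digits: (1, 3, 3, 2).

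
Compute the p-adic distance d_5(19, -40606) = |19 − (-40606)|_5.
d_5(19, -40606) = 1/3125

Step 1 — x − y = 19 − (-40606) = 40625. Step 2 — v_5(40625) = 5 (factor: 40625 = (5^5 · 13); the sign does not affect v_p). Step 3 — |x − y|_5 = 5^{-5} = 1/3125.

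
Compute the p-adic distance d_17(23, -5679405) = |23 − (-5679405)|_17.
d_17(23, -5679405) = 1/1419857

Step 1 — x − y = 23 − (-5679405) = 5679428. Step 2 — v_17(5679428) = 5 (factor: 5679428 = (17^5 · 4); the sign does not affect v_p). Step 3 — |x − y|_17 = 17^{-5} = 1/1419857.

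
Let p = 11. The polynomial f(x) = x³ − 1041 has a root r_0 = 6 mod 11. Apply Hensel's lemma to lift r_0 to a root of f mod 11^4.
r_3 = 8608 (mod 14641)

Hensel: r_{i+1} = r_i − f(r_i)/f′(r_i) mod 11^{i+2}, where f′(x) = 3x². Iterate:
  r_0 = 6 (mod 11)
  r_1 = 17 (mod 121)
  r_2 = 622 (mod 1331)
  r_3 = 8608 (mod 14641)
Final: r = 8608 with f(r) ≡ 0 mod 11^4.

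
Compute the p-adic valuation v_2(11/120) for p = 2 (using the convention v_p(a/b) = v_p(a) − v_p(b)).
v_2(11/120) = -3

Factor powers of 2 from the numerator and denominator of the reduced fraction: 11 = 2^0 · 11 and 120 = 2^3 · 15. Apply v_p(a/b) = v_p(a) − v_p(b): v_2(11/120) = 0 − 3 = -3.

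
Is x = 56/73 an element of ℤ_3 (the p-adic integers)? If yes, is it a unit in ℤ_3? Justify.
x ∈ ℤ_3^× (unit); v_3(x) = 0

ℤ_3 = {x ∈ ℚ_3 : v_3(x) ≥ 0} and ℤ_3^× = {x ∈ ℤ_3 : v_3(x) = 0}. Here v_3(56/73) = v_3(num) − v_3(den) = 0; compare against these criteria.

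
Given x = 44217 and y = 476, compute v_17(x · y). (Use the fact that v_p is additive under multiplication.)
v_17(21047292) = 4

v_p(x) = 3 (factor: 44217 = 17^3 · 9); v_p(y) = 1 (factor: 476 = 17^1 · 28). Additivity: v_p(xy) = v_p(x) + v_p(y) = 3 + 1 = 4. (Direct check: xy = 21047292 = 17^4 · (252).)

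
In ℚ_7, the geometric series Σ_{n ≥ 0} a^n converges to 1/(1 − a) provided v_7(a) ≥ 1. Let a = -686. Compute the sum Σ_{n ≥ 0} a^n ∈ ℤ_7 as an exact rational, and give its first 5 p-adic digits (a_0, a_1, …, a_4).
Σ a^n = 1/(1 − a) = 1/687;  first 5 digits = (1, 0, 0, 5, 6)

v_7(a) = 3 ≥ 1, so the series converges in ℤ_7 to 1/(1 − a) = 1/(1 − (-686)) = 1/687. Expand this rational in ℤ_7: compute digits iteratively via d_i = x_i mod 7, x_{i+1} = (x_i − d_i)/7. The first 5 digits are (1, 0, 0, 5, 6).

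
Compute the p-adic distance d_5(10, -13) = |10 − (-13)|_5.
d_5(10, -13) = 1

Step 1 — x − y = 10 − (-13) = 23. Step 2 — v_5(23) = 0 (factor: 23 = (5^0 · 23); the sign does not affect v_p). Step 3 — |x − y|_5 = 5^{0} = 1.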